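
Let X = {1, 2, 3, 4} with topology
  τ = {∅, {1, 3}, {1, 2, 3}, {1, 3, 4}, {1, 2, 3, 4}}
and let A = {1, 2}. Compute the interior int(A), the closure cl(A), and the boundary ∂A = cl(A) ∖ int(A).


int(A) = ∅, cl(A) = {1, 2, 3, 4}, ∂A = {1, 2, 3, 4}.

Closed sets in (X, τ) are complements of opens:
  closed(X, τ) = {∅, {2}, {4}, {2, 4}, {1, 2, 3, 4}}.
int(A) = ⋃ {U ∈ τ : U ⊆ A}. Opens contained in A: ∅.
Taking the union of these: int(A) = ∅.
cl(A) = ⋂ {C closed : A ⊆ C}. Closed sets containing A: {1, 2, 3, 4}.
Intersecting these: cl(A) = {1, 2, 3, 4}.
∂A = cl(A) ∖ int(A) = {1, 2, 3, 4} ∖ ∅ = {1, 2, 3, 4}.


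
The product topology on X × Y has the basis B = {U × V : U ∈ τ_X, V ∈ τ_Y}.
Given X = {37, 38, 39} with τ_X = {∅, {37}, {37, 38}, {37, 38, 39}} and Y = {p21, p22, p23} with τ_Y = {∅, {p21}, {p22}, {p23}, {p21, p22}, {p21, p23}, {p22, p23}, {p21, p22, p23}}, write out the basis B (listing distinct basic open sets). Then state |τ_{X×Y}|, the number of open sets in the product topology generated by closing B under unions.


Basis B = {∅ × ∅, {37} × {p21}, {37} × {p22}, {37} × {p23}, {37} × {p21, p22}, {37} × {p21, p23}, {37, 38} × {p21}, {37} × {p22, p23}, {37, 38} × {p22}, {37, 38} × {p23}, {37} × {p21, p22, p23}, {37, 38, 39} × {p21}, {37, 38, 39} × {p22}, {37, 38, 39} × {p23}, {37, 38} × {p21, p22}, {37, 38} × {p21, p23}, {37, 38} × {p22, p23}, {37, 38} × {p21, p22, p23}, {37, 38, 39} × {p21, p22}, {37, 38, 39} × {p21, p23}, {37, 38, 39} × {p22, p23}, {37, 38, 39} × {p21, p22, p23}}; |τ_{X×Y}| = 64.

Enumerate products U × V with U ∈ τ_X, V ∈ τ_Y (deduplicated):
  ∅ × ∅ = {} (∅)
  {37} × {p21} = {(37,p21)}
  {37} × {p22} = {(37,p22)}
  {37} × {p23} = {(37,p23)}
  {37} × {p21, p22} = {(37,p21), (37,p22)}
  {37} × {p21, p23} = {(37,p21), (37,p23)}
  {37, 38} × {p21} = {(37,p21), (38,p21)}
  {37} × {p22, p23} = {(37,p22), (37,p23)}
  {37, 38} × {p22} = {(37,p22), (38,p22)}
  {37, 38} × {p23} = {(37,p23), (38,p23)}
  {37} × {p21, p22, p23} = {(37,p21), (37,p22), (37,p23)}
  {37, 38, 39} × {p21} = {(37,p21), (38,p21), (39,p21)}
  {37, 38, 39} × {p22} = {(37,p22), (38,p22), (39,p22)}
  {37, 38, 39} × {p23} = {(37,p23), (38,p23), (39,p23)}
  {37, 38} × {p21, p22} = {(37,p21), (37,p22), (38,p21), (38,p22)}
  {37, 38} × {p21, p23} = {(37,p21), (37,p23), (38,p21), (38,p23)}
  {37, 38} × {p22, p23} = {(37,p22), (37,p23), (38,p22), (38,p23)}
  {37, 38} × {p21, p22, p23} = {(37,p21), (37,p22), (37,p23), (38,p21), (38,p22), (38,p23)}
  {37, 38, 39} × {p21, p22} = {(37,p21), (37,p22), (38,p21), (38,p22), (39,p21), (39,p22)}
  {37, 38, 39} × {p21, p23} = {(37,p21), (37,p23), (38,p21), (38,p23), (39,p21), (39,p23)}
  {37, 38, 39} × {p22, p23} = {(37,p22), (37,p23), (38,p22), (38,p23), (39,p22), (39,p23)}
  {37, 38, 39} × {p21, p22, p23} = {(37,p21), (37,p22), (37,p23), (38,p21), (38,p22), (38,p23), (39,p21), (39,p22), (39,p23)}
These 22 distinct sets form the basis B.
Close under arbitrary unions to get τ_{X×Y}; counting gives |τ_{X×Y}| = 64.


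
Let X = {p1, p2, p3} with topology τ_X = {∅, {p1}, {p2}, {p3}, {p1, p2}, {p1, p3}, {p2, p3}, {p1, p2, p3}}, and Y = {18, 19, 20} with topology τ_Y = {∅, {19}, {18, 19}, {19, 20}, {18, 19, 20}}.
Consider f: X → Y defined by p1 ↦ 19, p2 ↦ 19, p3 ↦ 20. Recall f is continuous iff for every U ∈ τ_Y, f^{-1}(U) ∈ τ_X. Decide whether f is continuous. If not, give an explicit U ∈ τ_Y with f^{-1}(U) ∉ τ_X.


f IS continuous.

Compute f^{-1}(U) for each U ∈ τ_Y:
  U = ∅: f^{-1}(U) = ∅ ∈ τ_X ✓.
  U = {19}: f^{-1}(U) = {p1, p2} ∈ τ_X ✓.
  U = {18, 19}: f^{-1}(U) = {p1, p2} ∈ τ_X ✓.
  U = {19, 20}: f^{-1}(U) = {p1, p2, p3} ∈ τ_X ✓.
  U = {18, 19, 20}: f^{-1}(U) = {p1, p2, p3} ∈ τ_X ✓.
Every preimage lies in τ_X, so f IS continuous.


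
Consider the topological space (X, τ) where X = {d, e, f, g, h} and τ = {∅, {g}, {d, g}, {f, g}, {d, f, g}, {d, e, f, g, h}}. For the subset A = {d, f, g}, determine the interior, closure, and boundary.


int(A) = {d, f, g}, cl(A) = {d, e, f, g, h}, ∂A = {e, h}.

Closed sets in (X, τ) are complements of opens:
  closed(X, τ) = {∅, {e, h}, {d, e, h}, {e, f, h}, {d, e, f, h}, {d, e, f, g, h}}.
int(A) = ⋃ {U ∈ τ : U ⊆ A}. Opens contained in A: ∅, {g}, {d, g}, {f, g}, {d, f, g}.
Taking the union of these: int(A) = {d, f, g}.
cl(A) = ⋂ {C closed : A ⊆ C}. Closed sets containing A: {d, e, f, g, h}.
Intersecting these: cl(A) = {d, e, f, g, h}.
∂A = cl(A) ∖ int(A) = {d, e, f, g, h} ∖ {d, f, g} = {e, h}.


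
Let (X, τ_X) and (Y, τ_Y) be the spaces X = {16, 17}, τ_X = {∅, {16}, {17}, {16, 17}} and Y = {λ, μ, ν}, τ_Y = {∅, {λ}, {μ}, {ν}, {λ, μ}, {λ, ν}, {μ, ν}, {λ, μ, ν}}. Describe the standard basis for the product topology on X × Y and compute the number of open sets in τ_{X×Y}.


Basis B = {∅ × ∅, {16} × {λ}, {16} × {μ}, {16} × {ν}, {17} × {λ}, {17} × {μ}, {17} × {ν}, {16} × {λ, μ}, {16} × {λ, ν}, {16, 17} × {λ}, {16} × {μ, ν}, {16, 17} × {μ}, {16, 17} × {ν}, {17} × {λ, μ}, {17} × {λ, ν}, {17} × {μ, ν}, {16} × {λ, μ, ν}, {17} × {λ, μ, ν}, {16, 17} × {λ, μ}, {16, 17} × {λ, ν}, {16, 17} × {μ, ν}, {16, 17} × {λ, μ, ν}}; |τ_{X×Y}| = 64.

Enumerate products U × V with U ∈ τ_X, V ∈ τ_Y (deduplicated):
  ∅ × ∅ = {} (∅)
  {16} × {λ} = {(16,λ)}
  {16} × {μ} = {(16,μ)}
  {16} × {ν} = {(16,ν)}
  {17} × {λ} = {(17,λ)}
  {17} × {μ} = {(17,μ)}
  {17} × {ν} = {(17,ν)}
  {16} × {λ, μ} = {(16,λ), (16,μ)}
  {16} × {λ, ν} = {(16,λ), (16,ν)}
  {16, 17} × {λ} = {(16,λ), (17,λ)}
  {16} × {μ, ν} = {(16,μ), (16,ν)}
  {16, 17} × {μ} = {(16,μ), (17,μ)}
  {16, 17} × {ν} = {(16,ν), (17,ν)}
  {17} × {λ, μ} = {(17,λ), (17,μ)}
  {17} × {λ, ν} = {(17,λ), (17,ν)}
  {17} × {μ, ν} = {(17,μ), (17,ν)}
  {16} × {λ, μ, ν} = {(16,λ), (16,μ), (16,ν)}
  {17} × {λ, μ, ν} = {(17,λ), (17,μ), (17,ν)}
  {16, 17} × {λ, μ} = {(16,λ), (16,μ), (17,λ), (17,μ)}
  {16, 17} × {λ, ν} = {(16,λ), (16,ν), (17,λ), (17,ν)}
  {16, 17} × {μ, ν} = {(16,μ), (16,ν), (17,μ), (17,ν)}
  {16, 17} × {λ, μ, ν} = {(16,λ), (16,μ), (16,ν), (17,λ), (17,μ), (17,ν)}
These 22 distinct sets form the basis B.
Close under arbitrary unions to get τ_{X×Y}; counting gives |τ_{X×Y}| = 64.


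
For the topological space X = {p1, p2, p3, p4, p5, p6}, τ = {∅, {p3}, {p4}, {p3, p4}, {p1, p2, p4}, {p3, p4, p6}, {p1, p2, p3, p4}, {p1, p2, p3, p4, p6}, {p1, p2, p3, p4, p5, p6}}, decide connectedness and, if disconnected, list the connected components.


(X, τ) is connected.

Find clopen sets (U ∈ τ with X ∖ U ∈ τ):
  U = ∅, X ∖ U = {p1, p2, p3, p4, p5, p6} — both open, so U is clopen.
  U = {p1, p2, p3, p4, p5, p6}, X ∖ U = ∅ — both open, so U is clopen.
Only trivial clopens (∅ and X) exist, so (X, τ) is connected.
Compute connected components by grouping points that agree on all clopens:
  component: {p1, p2, p3, p4, p5, p6}


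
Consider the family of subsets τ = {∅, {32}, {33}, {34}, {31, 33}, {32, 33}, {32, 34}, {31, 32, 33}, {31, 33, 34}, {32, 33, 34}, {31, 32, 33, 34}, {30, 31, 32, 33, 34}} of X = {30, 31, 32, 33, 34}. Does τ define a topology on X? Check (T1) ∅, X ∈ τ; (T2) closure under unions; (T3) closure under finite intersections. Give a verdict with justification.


τ is NOT a topology on X.

Axiom (T1): ∅ ∈ τ? Yes; X ∈ τ? Yes.
Axiom (T2/T3): check pairwise unions and intersections of members of τ.
Counterexample for (T2): {33} ∪ {34} = {33, 34} ∉ τ. Therefore τ is NOT a topology.


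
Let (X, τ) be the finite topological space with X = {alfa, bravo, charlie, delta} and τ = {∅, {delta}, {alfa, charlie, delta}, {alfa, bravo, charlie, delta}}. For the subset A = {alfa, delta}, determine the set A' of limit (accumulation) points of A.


A' = {alfa, bravo, charlie}

For each x ∈ X, list the open sets U ∈ τ with x ∈ U, then check whether U ∩ (A ∖ {x}) ≠ ∅ for every such U.
  x = alfa: opens ∋ x are {alfa, charlie, delta}, {alfa, bravo, charlie, delta}; each meets A ∖ {alfa}, so x IS a limit point.
  x = bravo: opens ∋ x are {alfa, bravo, charlie, delta}; each meets A ∖ {bravo}, so x IS a limit point.
  x = charlie: opens ∋ x are {alfa, charlie, delta}, {alfa, bravo, charlie, delta}; each meets A ∖ {charlie}, so x IS a limit point.
  x = delta: open {delta} ∋ x has {delta} ∩ (A ∖ {delta}) = ∅, so x is NOT a limit point.
Collecting: A' = {alfa, bravo, charlie}.


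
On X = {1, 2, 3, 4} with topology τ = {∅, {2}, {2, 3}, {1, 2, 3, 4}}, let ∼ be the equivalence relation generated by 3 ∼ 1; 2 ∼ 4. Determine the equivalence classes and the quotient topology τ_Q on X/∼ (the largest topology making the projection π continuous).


X/∼ = {[1=3], [2=4]}; |τ_Q| = 2.

Equivalence classes: [1=3], [2=4].
Quotient map π: X → X/∼ sends 1 ↦ [1=3], 2 ↦ [2=4], 3 ↦ [1=3], 4 ↦ [2=4].
For each subset V ⊆ X/∼, compute π^{-1}(V) ⊆ X and check whether π^{-1}(V) ∈ τ. V is open in τ_Q iff π^{-1}(V) ∈ τ.
  V = {}: π^{-1}(V) = ∅ ∈ τ ✓.
  V = {[1=3]}: π^{-1}(V) = {1, 3} ∉ τ ✗.
  V = {[2=4]}: π^{-1}(V) = {2, 4} ∉ τ ✗.
  V = {[1=3], [2=4]}: π^{-1}(V) = {1, 2, 3, 4} ∈ τ ✓.
Open sets in the quotient: τ_Q = {{}, {[1=3], [2=4]}} (2 elements).


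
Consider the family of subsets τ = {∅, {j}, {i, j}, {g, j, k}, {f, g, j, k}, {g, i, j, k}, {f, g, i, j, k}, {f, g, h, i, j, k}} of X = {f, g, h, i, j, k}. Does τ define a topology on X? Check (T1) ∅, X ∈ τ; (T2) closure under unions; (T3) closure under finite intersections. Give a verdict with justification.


τ IS a topology on X.

Axiom (T1): ∅ ∈ τ? Yes; X ∈ τ? Yes.
Axiom (T2/T3): check pairwise unions and intersections of members of τ.
All pairwise intersections and unions checked — each lies in τ. Therefore τ satisfies (T1), (T2), (T3): it IS a topology on X.


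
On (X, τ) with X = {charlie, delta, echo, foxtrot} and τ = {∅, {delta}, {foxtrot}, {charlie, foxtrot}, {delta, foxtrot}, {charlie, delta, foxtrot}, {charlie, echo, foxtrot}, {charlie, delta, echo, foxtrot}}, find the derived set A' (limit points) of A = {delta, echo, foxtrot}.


A' = {charlie, echo}

For each x ∈ X, list the open sets U ∈ τ with x ∈ U, then check whether U ∩ (A ∖ {x}) ≠ ∅ for every such U.
  x = charlie: opens ∋ x are {charlie, foxtrot}, {charlie, delta, foxtrot}, {charlie, echo, foxtrot}, {charlie, delta, echo, foxtrot}; each meets A ∖ {charlie}, so x IS a limit point.
  x = delta: open {delta} ∋ x has {delta} ∩ (A ∖ {delta}) = ∅, so x is NOT a limit point.
  x = echo: opens ∋ x are {charlie, echo, foxtrot}, {charlie, delta, echo, foxtrot}; each meets A ∖ {echo}, so x IS a limit point.
  x = foxtrot: open {foxtrot} ∋ x has {foxtrot} ∩ (A ∖ {foxtrot}) = ∅, so x is NOT a limit point.
Collecting: A' = {charlie, echo}.


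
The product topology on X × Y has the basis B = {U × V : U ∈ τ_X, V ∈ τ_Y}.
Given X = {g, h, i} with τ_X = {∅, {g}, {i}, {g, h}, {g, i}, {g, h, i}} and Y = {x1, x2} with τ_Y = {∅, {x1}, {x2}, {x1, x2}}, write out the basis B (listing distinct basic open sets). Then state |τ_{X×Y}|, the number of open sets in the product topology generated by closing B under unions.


Basis B = {∅ × ∅, {g} × {x1}, {g} × {x2}, {i} × {x1}, {i} × {x2}, {g} × {x1, x2}, {g, h} × {x1}, {g, i} × {x1}, {g, h} × {x2}, {g, i} × {x2}, {i} × {x1, x2}, {g, h, i} × {x1}, {g, h, i} × {x2}, {g, h} × {x1, x2}, {g, i} × {x1, x2}, {g, h, i} × {x1, x2}}; |τ_{X×Y}| = 36.

Enumerate products U × V with U ∈ τ_X, V ∈ τ_Y (deduplicated):
  ∅ × ∅ = {} (∅)
  {g} × {x1} = {(g,x1)}
  {g} × {x2} = {(g,x2)}
  {i} × {x1} = {(i,x1)}
  {i} × {x2} = {(i,x2)}
  {g} × {x1, x2} = {(g,x1), (g,x2)}
  {g, h} × {x1} = {(g,x1), (h,x1)}
  {g, i} × {x1} = {(g,x1), (i,x1)}
  {g, h} × {x2} = {(g,x2), (h,x2)}
  {g, i} × {x2} = {(g,x2), (i,x2)}
  {i} × {x1, x2} = {(i,x1), (i,x2)}
  {g, h, i} × {x1} = {(g,x1), (h,x1), (i,x1)}
  {g, h, i} × {x2} = {(g,x2), (h,x2), (i,x2)}
  {g, h} × {x1, x2} = {(g,x1), (g,x2), (h,x1), (h,x2)}
  {g, i} × {x1, x2} = {(g,x1), (g,x2), (i,x1), (i,x2)}
  {g, h, i} × {x1, x2} = {(g,x1), (g,x2), (h,x1), (h,x2), (i,x1), (i,x2)}
These 16 distinct sets form the basis B.
Close under arbitrary unions to get τ_{X×Y}; counting gives |τ_{X×Y}| = 36.


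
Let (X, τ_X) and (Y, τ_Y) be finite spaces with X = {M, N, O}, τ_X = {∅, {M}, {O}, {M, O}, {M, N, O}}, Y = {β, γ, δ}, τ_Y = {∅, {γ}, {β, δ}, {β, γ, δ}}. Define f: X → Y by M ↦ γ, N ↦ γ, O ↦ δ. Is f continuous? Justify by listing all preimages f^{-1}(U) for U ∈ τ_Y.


f is NOT continuous.

Compute f^{-1}(U) for each U ∈ τ_Y:
  U = ∅: f^{-1}(U) = ∅ ∈ τ_X ✓.
  U = {γ}: f^{-1}(U) = {M, N} ∉ τ_X ✗.
  U = {β, δ}: f^{-1}(U) = {O} ∈ τ_X ✓.
  U = {β, γ, δ}: f^{-1}(U) = {M, N, O} ∈ τ_X ✓.
Found U = {γ} with f^{-1}(U) = {M, N} not in τ_X. Therefore f is NOT continuous.


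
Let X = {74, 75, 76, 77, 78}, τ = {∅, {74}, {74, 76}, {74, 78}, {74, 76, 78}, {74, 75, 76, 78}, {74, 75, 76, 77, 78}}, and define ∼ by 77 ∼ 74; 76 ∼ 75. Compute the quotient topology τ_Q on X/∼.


X/∼ = {[74=77], [75=76], [78]}; |τ_Q| = 2.

Equivalence classes: [74=77], [75=76], [78].
Quotient map π: X → X/∼ sends 74 ↦ [74=77], 75 ↦ [75=76], 76 ↦ [75=76], 77 ↦ [74=77], 78 ↦ [78].
For each subset V ⊆ X/∼, compute π^{-1}(V) ⊆ X and check whether π^{-1}(V) ∈ τ. V is open in τ_Q iff π^{-1}(V) ∈ τ.
  V = {}: π^{-1}(V) = ∅ ∈ τ ✓.
  V = {[74=77]}: π^{-1}(V) = {74, 77} ∉ τ ✗.
  V = {[75=76]}: π^{-1}(V) = {75, 76} ∉ τ ✗.
  V = {[74=77], [75=76]}: π^{-1}(V) = {74, 75, 76, 77} ∉ τ ✗.
  V = {[78]}: π^{-1}(V) = {78} ∉ τ ✗.
  V = {[74=77], [78]}: π^{-1}(V) = {74, 77, 78} ∉ τ ✗.
  V = {[75=76], [78]}: π^{-1}(V) = {75, 76, 78} ∉ τ ✗.
  V = {[74=77], [75=76], [78]}: π^{-1}(V) = {74, 75, 76, 77, 78} ∈ τ ✓.
Open sets in the quotient: τ_Q = {{}, {[74=77], [75=76], [78]}} (2 elements).


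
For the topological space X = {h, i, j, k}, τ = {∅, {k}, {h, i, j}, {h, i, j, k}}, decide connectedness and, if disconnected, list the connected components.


(X, τ) is disconnected; components = [{k}, {h, i, j}].

Find clopen sets (U ∈ τ with X ∖ U ∈ τ):
  U = ∅, X ∖ U = {h, i, j, k} — both open, so U is clopen.
  U = {k}, X ∖ U = {h, i, j} — both open, so U is clopen.
  U = {h, i, j}, X ∖ U = {k} — both open, so U is clopen.
  U = {h, i, j, k}, X ∖ U = ∅ — both open, so U is clopen.
Nontrivial clopen(s) exist: e.g. {k}. So (X, τ) is disconnected.
Compute connected components by grouping points that agree on all clopens:
  component: {k}
  component: {h, i, j}


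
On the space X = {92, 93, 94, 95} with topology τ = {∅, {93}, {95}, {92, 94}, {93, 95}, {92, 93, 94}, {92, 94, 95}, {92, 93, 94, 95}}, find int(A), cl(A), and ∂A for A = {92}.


int(A) = ∅, cl(A) = {92, 94}, ∂A = {92, 94}.

Closed sets in (X, τ) are complements of opens:
  closed(X, τ) = {∅, {93}, {95}, {92, 94}, {93, 95}, {92, 93, 94}, {92, 94, 95}, {92, 93, 94, 95}}.
int(A) = ⋃ {U ∈ τ : U ⊆ A}. Opens contained in A: ∅.
Taking the union of these: int(A) = ∅.
cl(A) = ⋂ {C closed : A ⊆ C}. Closed sets containing A: {92, 94}, {92, 93, 94}, {92, 94, 95}, {92, 93, 94, 95}.
Intersecting these: cl(A) = {92, 94}.
∂A = cl(A) ∖ int(A) = {92, 94} ∖ ∅ = {92, 94}.


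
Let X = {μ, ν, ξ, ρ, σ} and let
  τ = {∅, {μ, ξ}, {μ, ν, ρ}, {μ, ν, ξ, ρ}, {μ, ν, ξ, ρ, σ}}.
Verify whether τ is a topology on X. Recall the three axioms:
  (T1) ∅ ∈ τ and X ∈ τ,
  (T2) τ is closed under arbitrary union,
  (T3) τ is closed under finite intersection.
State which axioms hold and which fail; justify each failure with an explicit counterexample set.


τ is NOT a topology on X.

Axiom (T1): ∅ ∈ τ? Yes; X ∈ τ? Yes.
Axiom (T2/T3): check pairwise unions and intersections of members of τ.
Counterexample for (T3): {μ, ξ} ∩ {μ, ν, ρ} = {μ} ∉ τ. Therefore τ is NOT a topology.


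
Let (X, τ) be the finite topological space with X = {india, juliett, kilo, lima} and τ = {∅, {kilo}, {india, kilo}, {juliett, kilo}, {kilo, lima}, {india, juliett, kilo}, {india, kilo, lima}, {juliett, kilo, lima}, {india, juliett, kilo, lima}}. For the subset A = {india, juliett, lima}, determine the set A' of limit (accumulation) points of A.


A' = ∅

For each x ∈ X, list the open sets U ∈ τ with x ∈ U, then check whether U ∩ (A ∖ {x}) ≠ ∅ for every such U.
  x = india: open {india, kilo} ∋ x has {india, kilo} ∩ (A ∖ {india}) = ∅, so x is NOT a limit point.
  x = juliett: open {juliett, kilo} ∋ x has {juliett, kilo} ∩ (A ∖ {juliett}) = ∅, so x is NOT a limit point.
  x = kilo: open {kilo} ∋ x has {kilo} ∩ (A ∖ {kilo}) = ∅, so x is NOT a limit point.
  x = lima: open {kilo, lima} ∋ x has {kilo, lima} ∩ (A ∖ {lima}) = ∅, so x is NOT a limit point.
Collecting: A' = ∅.


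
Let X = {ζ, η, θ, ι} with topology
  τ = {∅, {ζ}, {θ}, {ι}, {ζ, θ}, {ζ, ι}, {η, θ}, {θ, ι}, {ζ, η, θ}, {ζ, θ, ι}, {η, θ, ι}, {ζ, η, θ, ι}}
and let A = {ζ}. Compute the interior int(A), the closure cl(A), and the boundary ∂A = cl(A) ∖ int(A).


int(A) = {ζ}, cl(A) = {ζ}, ∂A = ∅.

Closed sets in (X, τ) are complements of opens:
  closed(X, τ) = {∅, {ζ}, {η}, {ι}, {ζ, η}, {ζ, ι}, {η, θ}, {η, ι}, {ζ, η, θ}, {ζ, η, ι}, {η, θ, ι}, {ζ, η, θ, ι}}.
int(A) = ⋃ {U ∈ τ : U ⊆ A}. Opens contained in A: ∅, {ζ}.
Taking the union of these: int(A) = {ζ}.
cl(A) = ⋂ {C closed : A ⊆ C}. Closed sets containing A: {ζ}, {ζ, η}, {ζ, ι}, {ζ, η, θ}, {ζ, η, ι}, {ζ, η, θ, ι}.
Intersecting these: cl(A) = {ζ}.
∂A = cl(A) ∖ int(A) = {ζ} ∖ {ζ} = ∅.


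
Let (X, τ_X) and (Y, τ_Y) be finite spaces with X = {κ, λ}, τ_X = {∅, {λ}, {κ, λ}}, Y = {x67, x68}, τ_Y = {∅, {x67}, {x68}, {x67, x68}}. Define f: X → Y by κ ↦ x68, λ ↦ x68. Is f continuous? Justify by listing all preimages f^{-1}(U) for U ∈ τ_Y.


f IS continuous.

Compute f^{-1}(U) for each U ∈ τ_Y:
  U = ∅: f^{-1}(U) = ∅ ∈ τ_X ✓.
  U = {x67}: f^{-1}(U) = ∅ ∈ τ_X ✓.
  U = {x68}: f^{-1}(U) = {κ, λ} ∈ τ_X ✓.
  U = {x67, x68}: f^{-1}(U) = {κ, λ} ∈ τ_X ✓.
Every preimage lies in τ_X, so f IS continuous.


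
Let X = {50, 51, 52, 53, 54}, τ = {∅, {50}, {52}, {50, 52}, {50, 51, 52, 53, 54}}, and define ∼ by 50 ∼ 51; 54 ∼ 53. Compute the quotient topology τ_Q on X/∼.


X/∼ = {[50=51], [52], [53=54]}; |τ_Q| = 3.

Equivalence classes: [50=51], [52], [53=54].
Quotient map π: X → X/∼ sends 50 ↦ [50=51], 51 ↦ [50=51], 52 ↦ [52], 53 ↦ [53=54], 54 ↦ [53=54].
For each subset V ⊆ X/∼, compute π^{-1}(V) ⊆ X and check whether π^{-1}(V) ∈ τ. V is open in τ_Q iff π^{-1}(V) ∈ τ.
  V = {}: π^{-1}(V) = ∅ ∈ τ ✓.
  V = {[50=51]}: π^{-1}(V) = {50, 51} ∉ τ ✗.
  V = {[52]}: π^{-1}(V) = {52} ∈ τ ✓.
  V = {[50=51], [52]}: π^{-1}(V) = {50, 51, 52} ∉ τ ✗.
  V = {[53=54]}: π^{-1}(V) = {53, 54} ∉ τ ✗.
  V = {[50=51], [53=54]}: π^{-1}(V) = {50, 51, 53, 54} ∉ τ ✗.
  V = {[52], [53=54]}: π^{-1}(V) = {52, 53, 54} ∉ τ ✗.
  V = {[50=51], [52], [53=54]}: π^{-1}(V) = {50, 51, 52, 53, 54} ∈ τ ✓.
Open sets in the quotient: τ_Q = {{}, {[52]}, {[50=51], [52], [53=54]}} (3 elements).


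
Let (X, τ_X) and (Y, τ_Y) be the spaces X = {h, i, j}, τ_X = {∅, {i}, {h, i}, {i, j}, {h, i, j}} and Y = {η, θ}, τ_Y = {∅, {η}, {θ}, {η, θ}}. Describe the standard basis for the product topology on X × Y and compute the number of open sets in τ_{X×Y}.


Basis B = {∅ × ∅, {i} × {η}, {i} × {θ}, {h, i} × {η}, {h, i} × {θ}, {i} × {η, θ}, {i, j} × {η}, {i, j} × {θ}, {h, i, j} × {η}, {h, i, j} × {θ}, {h, i} × {η, θ}, {i, j} × {η, θ}, {h, i, j} × {η, θ}}; |τ_{X×Y}| = 25.

Enumerate products U × V with U ∈ τ_X, V ∈ τ_Y (deduplicated):
  ∅ × ∅ = {} (∅)
  {i} × {η} = {(i,η)}
  {i} × {θ} = {(i,θ)}
  {h, i} × {η} = {(h,η), (i,η)}
  {h, i} × {θ} = {(h,θ), (i,θ)}
  {i} × {η, θ} = {(i,η), (i,θ)}
  {i, j} × {η} = {(i,η), (j,η)}
  {i, j} × {θ} = {(i,θ), (j,θ)}
  {h, i, j} × {η} = {(h,η), (i,η), (j,η)}
  {h, i, j} × {θ} = {(h,θ), (i,θ), (j,θ)}
  {h, i} × {η, θ} = {(h,η), (h,θ), (i,η), (i,θ)}
  {i, j} × {η, θ} = {(i,η), (i,θ), (j,η), (j,θ)}
  {h, i, j} × {η, θ} = {(h,η), (h,θ), (i,η), (i,θ), (j,η), (j,θ)}
These 13 distinct sets form the basis B.
Close under arbitrary unions to get τ_{X×Y}; counting gives |τ_{X×Y}| = 25.


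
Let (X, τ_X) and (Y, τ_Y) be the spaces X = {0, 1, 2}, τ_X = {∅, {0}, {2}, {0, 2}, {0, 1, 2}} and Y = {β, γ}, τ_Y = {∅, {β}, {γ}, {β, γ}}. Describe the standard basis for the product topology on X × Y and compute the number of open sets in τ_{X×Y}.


Basis B = {∅ × ∅, {0} × {β}, {0} × {γ}, {2} × {β}, {2} × {γ}, {0} × {β, γ}, {0, 2} × {β}, {0, 2} × {γ}, {2} × {β, γ}, {0, 1, 2} × {β}, {0, 1, 2} × {γ}, {0, 2} × {β, γ}, {0, 1, 2} × {β, γ}}; |τ_{X×Y}| = 25.

Enumerate products U × V with U ∈ τ_X, V ∈ τ_Y (deduplicated):
  ∅ × ∅ = {} (∅)
  {0} × {β} = {(0,β)}
  {0} × {γ} = {(0,γ)}
  {2} × {β} = {(2,β)}
  {2} × {γ} = {(2,γ)}
  {0} × {β, γ} = {(0,β), (0,γ)}
  {0, 2} × {β} = {(0,β), (2,β)}
  {0, 2} × {γ} = {(0,γ), (2,γ)}
  {2} × {β, γ} = {(2,β), (2,γ)}
  {0, 1, 2} × {β} = {(0,β), (1,β), (2,β)}
  {0, 1, 2} × {γ} = {(0,γ), (1,γ), (2,γ)}
  {0, 2} × {β, γ} = {(0,β), (0,γ), (2,β), (2,γ)}
  {0, 1, 2} × {β, γ} = {(0,β), (0,γ), (1,β), (1,γ), (2,β), (2,γ)}
These 13 distinct sets form the basis B.
Close under arbitrary unions to get τ_{X×Y}; counting gives |τ_{X×Y}| = 25.


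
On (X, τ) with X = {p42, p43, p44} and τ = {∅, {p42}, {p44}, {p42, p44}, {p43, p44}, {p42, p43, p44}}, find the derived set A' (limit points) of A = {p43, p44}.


A' = {p43}

For each x ∈ X, list the open sets U ∈ τ with x ∈ U, then check whether U ∩ (A ∖ {x}) ≠ ∅ for every such U.
  x = p42: open {p42} ∋ x has {p42} ∩ (A ∖ {p42}) = ∅, so x is NOT a limit point.
  x = p43: opens ∋ x are {p43, p44}, {p42, p43, p44}; each meets A ∖ {p43}, so x IS a limit point.
  x = p44: open {p44} ∋ x has {p44} ∩ (A ∖ {p44}) = ∅, so x is NOT a limit point.
Collecting: A' = {p43}.


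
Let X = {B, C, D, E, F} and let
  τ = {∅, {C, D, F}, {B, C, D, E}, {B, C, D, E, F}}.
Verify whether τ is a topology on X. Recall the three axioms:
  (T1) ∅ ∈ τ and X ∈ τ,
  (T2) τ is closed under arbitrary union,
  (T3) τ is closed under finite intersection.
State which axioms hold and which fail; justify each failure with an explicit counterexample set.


τ is NOT a topology on X.

Axiom (T1): ∅ ∈ τ? Yes; X ∈ τ? Yes.
Axiom (T2/T3): check pairwise unions and intersections of members of τ.
Counterexample for (T3): {C, D, F} ∩ {B, C, D, E} = {C, D} ∉ τ. Therefore τ is NOT a topology.


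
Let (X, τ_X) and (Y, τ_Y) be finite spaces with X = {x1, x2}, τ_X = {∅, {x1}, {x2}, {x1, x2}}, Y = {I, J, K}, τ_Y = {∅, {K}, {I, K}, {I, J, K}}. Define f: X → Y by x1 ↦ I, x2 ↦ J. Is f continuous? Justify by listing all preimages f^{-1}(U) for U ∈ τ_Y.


f IS continuous.

Compute f^{-1}(U) for each U ∈ τ_Y:
  U = ∅: f^{-1}(U) = ∅ ∈ τ_X ✓.
  U = {K}: f^{-1}(U) = ∅ ∈ τ_X ✓.
  U = {I, K}: f^{-1}(U) = {x1} ∈ τ_X ✓.
  U = {I, J, K}: f^{-1}(U) = {x1, x2} ∈ τ_X ✓.
Every preimage lies in τ_X, so f IS continuous.


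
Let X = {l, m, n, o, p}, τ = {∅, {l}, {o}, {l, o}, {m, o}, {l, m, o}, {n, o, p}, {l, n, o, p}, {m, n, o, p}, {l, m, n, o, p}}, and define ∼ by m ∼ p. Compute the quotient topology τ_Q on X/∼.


X/∼ = {[l], [m=p], [n], [o]}; |τ_Q| = 6.

Equivalence classes: [l], [m=p], [n], [o].
Quotient map π: X → X/∼ sends l ↦ [l], m ↦ [m=p], n ↦ [n], o ↦ [o], p ↦ [m=p].
For each subset V ⊆ X/∼, compute π^{-1}(V) ⊆ X and check whether π^{-1}(V) ∈ τ. V is open in τ_Q iff π^{-1}(V) ∈ τ.
  V = {}: π^{-1}(V) = ∅ ∈ τ ✓.
  V = {[l]}: π^{-1}(V) = {l} ∈ τ ✓.
  V = {[m=p]}: π^{-1}(V) = {m, p} ∉ τ ✗.
  V = {[l], [m=p]}: π^{-1}(V) = {l, m, p} ∉ τ ✗.
  V = {[n]}: π^{-1}(V) = {n} ∉ τ ✗.
  V = {[l], [n]}: π^{-1}(V) = {l, n} ∉ τ ✗.
  V = {[m=p], [n]}: π^{-1}(V) = {m, n, p} ∉ τ ✗.
  V = {[l], [m=p], [n]}: π^{-1}(V) = {l, m, n, p} ∉ τ ✗.
  V = {[o]}: π^{-1}(V) = {o} ∈ τ ✓.
  V = {[l], [o]}: π^{-1}(V) = {l, o} ∈ τ ✓.
  V = {[m=p], [o]}: π^{-1}(V) = {m, o, p} ∉ τ ✗.
  V = {[l], [m=p], [o]}: π^{-1}(V) = {l, m, o, p} ∉ τ ✗.
  V = {[n], [o]}: π^{-1}(V) = {n, o} ∉ τ ✗.
  V = {[l], [n], [o]}: π^{-1}(V) = {l, n, o} ∉ τ ✗.
  V = {[m=p], [n], [o]}: π^{-1}(V) = {m, n, o, p} ∈ τ ✓.
  V = {[l], [m=p], [n], [o]}: π^{-1}(V) = {l, m, n, o, p} ∈ τ ✓.
Open sets in the quotient: τ_Q = {{}, {[l]}, {[o]}, {[l], [o]}, {[m=p], [n], [o]}, {[l], [m=p], [n], [o]}} (6 elements).


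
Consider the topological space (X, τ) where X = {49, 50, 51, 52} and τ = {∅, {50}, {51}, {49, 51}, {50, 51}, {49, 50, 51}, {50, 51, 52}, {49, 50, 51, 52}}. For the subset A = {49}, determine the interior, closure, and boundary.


int(A) = ∅, cl(A) = {49}, ∂A = {49}.

Closed sets in (X, τ) are complements of opens:
  closed(X, τ) = {∅, {49}, {52}, {49, 52}, {50, 52}, {49, 50, 52}, {49, 51, 52}, {49, 50, 51, 52}}.
int(A) = ⋃ {U ∈ τ : U ⊆ A}. Opens contained in A: ∅.
Taking the union of these: int(A) = ∅.
cl(A) = ⋂ {C closed : A ⊆ C}. Closed sets containing A: {49}, {49, 52}, {49, 50, 52}, {49, 51, 52}, {49, 50, 51, 52}.
Intersecting these: cl(A) = {49}.
∂A = cl(A) ∖ int(A) = {49} ∖ ∅ = {49}.


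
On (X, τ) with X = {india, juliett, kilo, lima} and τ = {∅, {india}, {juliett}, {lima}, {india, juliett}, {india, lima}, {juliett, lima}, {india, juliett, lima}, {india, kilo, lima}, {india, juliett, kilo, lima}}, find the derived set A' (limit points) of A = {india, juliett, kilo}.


A' = {kilo}

For each x ∈ X, list the open sets U ∈ τ with x ∈ U, then check whether U ∩ (A ∖ {x}) ≠ ∅ for every such U.
  x = india: open {india} ∋ x has {india} ∩ (A ∖ {india}) = ∅, so x is NOT a limit point.
  x = juliett: open {juliett} ∋ x has {juliett} ∩ (A ∖ {juliett}) = ∅, so x is NOT a limit point.
  x = kilo: opens ∋ x are {india, kilo, lima}, {india, juliett, kilo, lima}; each meets A ∖ {kilo}, so x IS a limit point.
  x = lima: open {lima} ∋ x has {lima} ∩ (A ∖ {lima}) = ∅, so x is NOT a limit point.
Collecting: A' = {kilo}.


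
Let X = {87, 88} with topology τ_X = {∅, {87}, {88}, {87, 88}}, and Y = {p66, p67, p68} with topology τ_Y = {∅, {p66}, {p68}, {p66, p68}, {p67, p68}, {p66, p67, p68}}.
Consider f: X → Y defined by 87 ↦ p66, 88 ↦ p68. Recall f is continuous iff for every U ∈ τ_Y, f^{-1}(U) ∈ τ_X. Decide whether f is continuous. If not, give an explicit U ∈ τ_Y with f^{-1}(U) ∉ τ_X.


f IS continuous.

Compute f^{-1}(U) for each U ∈ τ_Y:
  U = ∅: f^{-1}(U) = ∅ ∈ τ_X ✓.
  U = {p66}: f^{-1}(U) = {87} ∈ τ_X ✓.
  U = {p68}: f^{-1}(U) = {88} ∈ τ_X ✓.
  U = {p66, p68}: f^{-1}(U) = {87, 88} ∈ τ_X ✓.
  U = {p67, p68}: f^{-1}(U) = {88} ∈ τ_X ✓.
  U = {p66, p67, p68}: f^{-1}(U) = {87, 88} ∈ τ_X ✓.
Every preimage lies in τ_X, so f IS continuous.


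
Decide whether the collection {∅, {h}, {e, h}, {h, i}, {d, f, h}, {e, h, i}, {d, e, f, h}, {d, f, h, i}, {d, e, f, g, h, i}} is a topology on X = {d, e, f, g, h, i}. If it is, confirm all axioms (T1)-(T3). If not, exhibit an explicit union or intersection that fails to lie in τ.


τ is NOT a topology on X.

Axiom (T1): ∅ ∈ τ? Yes; X ∈ τ? Yes.
Axiom (T2/T3): check pairwise unions and intersections of members of τ.
Counterexample for (T2): {e, h} ∪ {d, f, h, i} = {d, e, f, h, i} ∉ τ. Therefore τ is NOT a topology.


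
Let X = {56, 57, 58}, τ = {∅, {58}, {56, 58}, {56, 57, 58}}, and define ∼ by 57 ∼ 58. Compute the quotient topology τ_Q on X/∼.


X/∼ = {[56], [57=58]}; |τ_Q| = 2.

Equivalence classes: [56], [57=58].
Quotient map π: X → X/∼ sends 56 ↦ [56], 57 ↦ [57=58], 58 ↦ [57=58].
For each subset V ⊆ X/∼, compute π^{-1}(V) ⊆ X and check whether π^{-1}(V) ∈ τ. V is open in τ_Q iff π^{-1}(V) ∈ τ.
  V = {}: π^{-1}(V) = ∅ ∈ τ ✓.
  V = {[56]}: π^{-1}(V) = {56} ∉ τ ✗.
  V = {[57=58]}: π^{-1}(V) = {57, 58} ∉ τ ✗.
  V = {[56], [57=58]}: π^{-1}(V) = {56, 57, 58} ∈ τ ✓.
Open sets in the quotient: τ_Q = {{}, {[56], [57=58]}} (2 elements).


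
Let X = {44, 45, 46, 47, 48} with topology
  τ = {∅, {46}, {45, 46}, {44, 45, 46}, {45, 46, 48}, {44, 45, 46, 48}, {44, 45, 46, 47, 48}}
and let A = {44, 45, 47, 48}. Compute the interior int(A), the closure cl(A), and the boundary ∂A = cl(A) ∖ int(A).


int(A) = ∅, cl(A) = {44, 45, 47, 48}, ∂A = {44, 45, 47, 48}.

Closed sets in (X, τ) are complements of opens:
  closed(X, τ) = {∅, {47}, {44, 47}, {47, 48}, {44, 47, 48}, {44, 45, 47, 48}, {44, 45, 46, 47, 48}}.
int(A) = ⋃ {U ∈ τ : U ⊆ A}. Opens contained in A: ∅.
Taking the union of these: int(A) = ∅.
cl(A) = ⋂ {C closed : A ⊆ C}. Closed sets containing A: {44, 45, 47, 48}, {44, 45, 46, 47, 48}.
Intersecting these: cl(A) = {44, 45, 47, 48}.
∂A = cl(A) ∖ int(A) = {44, 45, 47, 48} ∖ ∅ = {44, 45, 47, 48}.


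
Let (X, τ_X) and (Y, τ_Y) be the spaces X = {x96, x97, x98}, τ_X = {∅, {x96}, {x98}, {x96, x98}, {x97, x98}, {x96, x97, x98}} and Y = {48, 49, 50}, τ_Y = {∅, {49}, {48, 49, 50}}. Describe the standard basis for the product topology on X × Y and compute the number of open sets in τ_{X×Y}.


Basis B = {∅ × ∅, {x96} × {49}, {x98} × {49}, {x96, x98} × {49}, {x97, x98} × {49}, {x96} × {48, 49, 50}, {x96, x97, x98} × {49}, {x98} × {48, 49, 50}, {x96, x98} × {48, 49, 50}, {x97, x98} × {48, 49, 50}, {x96, x97, x98} × {48, 49, 50}}; |τ_{X×Y}| = 18.

Enumerate products U × V with U ∈ τ_X, V ∈ τ_Y (deduplicated):
  ∅ × ∅ = {} (∅)
  {x96} × {49} = {(x96,49)}
  {x98} × {49} = {(x98,49)}
  {x96, x98} × {49} = {(x96,49), (x98,49)}
  {x97, x98} × {49} = {(x97,49), (x98,49)}
  {x96} × {48, 49, 50} = {(x96,48), (x96,49), (x96,50)}
  {x96, x97, x98} × {49} = {(x96,49), (x97,49), (x98,49)}
  {x98} × {48, 49, 50} = {(x98,48), (x98,49), (x98,50)}
  {x96, x98} × {48, 49, 50} = {(x96,48), (x96,49), (x96,50), (x98,48), (x98,49), (x98,50)}
  {x97, x98} × {48, 49, 50} = {(x97,48), (x97,49), (x97,50), (x98,48), (x98,49), (x98,50)}
  {x96, x97, x98} × {48, 49, 50} = {(x96,48), (x96,49), (x96,50), (x97,48), (x97,49), (x97,50), (x98,48), (x98,49), (x98,50)}
These 11 distinct sets form the basis B.
Close under arbitrary unions to get τ_{X×Y}; counting gives |τ_{X×Y}| = 18.


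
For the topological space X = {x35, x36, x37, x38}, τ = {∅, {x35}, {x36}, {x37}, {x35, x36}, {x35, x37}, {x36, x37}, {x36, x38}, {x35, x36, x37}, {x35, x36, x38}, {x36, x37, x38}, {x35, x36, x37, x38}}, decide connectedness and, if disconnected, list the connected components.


(X, τ) is disconnected; components = [{x35}, {x37}, {x36, x38}].

Find clopen sets (U ∈ τ with X ∖ U ∈ τ):
  U = ∅, X ∖ U = {x35, x36, x37, x38} — both open, so U is clopen.
  U = {x35}, X ∖ U = {x36, x37, x38} — both open, so U is clopen.
  U = {x37}, X ∖ U = {x35, x36, x38} — both open, so U is clopen.
  U = {x35, x37}, X ∖ U = {x36, x38} — both open, so U is clopen.
  U = {x36, x38}, X ∖ U = {x35, x37} — both open, so U is clopen.
  U = {x35, x36, x38}, X ∖ U = {x37} — both open, so U is clopen.
  U = {x36, x37, x38}, X ∖ U = {x35} — both open, so U is clopen.
  U = {x35, x36, x37, x38}, X ∖ U = ∅ — both open, so U is clopen.
Nontrivial clopen(s) exist: e.g. {x35, x37}. So (X, τ) is disconnected.
Compute connected components by grouping points that agree on all clopens:
  component: {x35}
  component: {x37}
  component: {x36, x38}


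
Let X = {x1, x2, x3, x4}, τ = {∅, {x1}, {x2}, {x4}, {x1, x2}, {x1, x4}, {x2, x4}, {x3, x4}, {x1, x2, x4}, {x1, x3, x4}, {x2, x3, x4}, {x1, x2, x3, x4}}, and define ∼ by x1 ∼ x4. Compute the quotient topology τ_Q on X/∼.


X/∼ = {[x1=x4], [x2], [x3]}; |τ_Q| = 6.

Equivalence classes: [x1=x4], [x2], [x3].
Quotient map π: X → X/∼ sends x1 ↦ [x1=x4], x2 ↦ [x2], x3 ↦ [x3], x4 ↦ [x1=x4].
For each subset V ⊆ X/∼, compute π^{-1}(V) ⊆ X and check whether π^{-1}(V) ∈ τ. V is open in τ_Q iff π^{-1}(V) ∈ τ.
  V = {}: π^{-1}(V) = ∅ ∈ τ ✓.
  V = {[x1=x4]}: π^{-1}(V) = {x1, x4} ∈ τ ✓.
  V = {[x2]}: π^{-1}(V) = {x2} ∈ τ ✓.
  V = {[x1=x4], [x2]}: π^{-1}(V) = {x1, x2, x4} ∈ τ ✓.
  V = {[x3]}: π^{-1}(V) = {x3} ∉ τ ✗.
  V = {[x1=x4], [x3]}: π^{-1}(V) = {x1, x3, x4} ∈ τ ✓.
  V = {[x2], [x3]}: π^{-1}(V) = {x2, x3} ∉ τ ✗.
  V = {[x1=x4], [x2], [x3]}: π^{-1}(V) = {x1, x2, x3, x4} ∈ τ ✓.
Open sets in the quotient: τ_Q = {{}, {[x1=x4]}, {[x2]}, {[x1=x4], [x2]}, {[x1=x4], [x3]}, {[x1=x4], [x2], [x3]}} (6 elements).


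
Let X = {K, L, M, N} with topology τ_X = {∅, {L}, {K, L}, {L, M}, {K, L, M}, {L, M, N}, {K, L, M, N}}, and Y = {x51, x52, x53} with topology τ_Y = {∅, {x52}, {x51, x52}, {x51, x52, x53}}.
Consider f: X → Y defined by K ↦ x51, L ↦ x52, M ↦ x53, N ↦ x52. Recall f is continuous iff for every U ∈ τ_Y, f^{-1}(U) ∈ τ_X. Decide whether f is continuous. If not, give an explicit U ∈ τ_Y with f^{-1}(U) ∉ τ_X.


f is NOT continuous.

Compute f^{-1}(U) for each U ∈ τ_Y:
  U = ∅: f^{-1}(U) = ∅ ∈ τ_X ✓.
  U = {x52}: f^{-1}(U) = {L, N} ∉ τ_X ✗.
  U = {x51, x52}: f^{-1}(U) = {K, L, N} ∉ τ_X ✗.
  U = {x51, x52, x53}: f^{-1}(U) = {K, L, M, N} ∈ τ_X ✓.
Found U = {x52} with f^{-1}(U) = {L, N} not in τ_X. Therefore f is NOT continuous.


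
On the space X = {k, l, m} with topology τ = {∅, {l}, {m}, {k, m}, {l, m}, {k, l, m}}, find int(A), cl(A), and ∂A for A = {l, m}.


int(A) = {l, m}, cl(A) = {k, l, m}, ∂A = {k}.

Closed sets in (X, τ) are complements of opens:
  closed(X, τ) = {∅, {k}, {l}, {k, l}, {k, m}, {k, l, m}}.
int(A) = ⋃ {U ∈ τ : U ⊆ A}. Opens contained in A: ∅, {l}, {m}, {l, m}.
Taking the union of these: int(A) = {l, m}.
cl(A) = ⋂ {C closed : A ⊆ C}. Closed sets containing A: {k, l, m}.
Intersecting these: cl(A) = {k, l, m}.
∂A = cl(A) ∖ int(A) = {k, l, m} ∖ {l, m} = {k}.


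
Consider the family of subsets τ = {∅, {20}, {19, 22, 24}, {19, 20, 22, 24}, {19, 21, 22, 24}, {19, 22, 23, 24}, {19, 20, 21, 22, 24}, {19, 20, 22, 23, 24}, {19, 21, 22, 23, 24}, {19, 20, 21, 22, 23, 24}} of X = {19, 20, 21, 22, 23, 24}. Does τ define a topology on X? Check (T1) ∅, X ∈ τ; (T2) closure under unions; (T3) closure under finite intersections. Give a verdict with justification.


τ IS a topology on X.

Axiom (T1): ∅ ∈ τ? Yes; X ∈ τ? Yes.
Axiom (T2/T3): check pairwise unions and intersections of members of τ.
All pairwise intersections and unions checked — each lies in τ. Therefore τ satisfies (T1), (T2), (T3): it IS a topology on X.


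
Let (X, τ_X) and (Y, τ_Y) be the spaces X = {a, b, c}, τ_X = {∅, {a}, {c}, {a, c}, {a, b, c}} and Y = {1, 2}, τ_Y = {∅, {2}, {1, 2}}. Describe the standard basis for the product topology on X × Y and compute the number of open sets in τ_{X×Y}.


Basis B = {∅ × ∅, {a} × {2}, {c} × {2}, {a} × {1, 2}, {a, c} × {2}, {c} × {1, 2}, {a, b, c} × {2}, {a, c} × {1, 2}, {a, b, c} × {1, 2}}; |τ_{X×Y}| = 14.

Enumerate products U × V with U ∈ τ_X, V ∈ τ_Y (deduplicated):
  ∅ × ∅ = {} (∅)
  {a} × {2} = {(a,2)}
  {c} × {2} = {(c,2)}
  {a} × {1, 2} = {(a,1), (a,2)}
  {a, c} × {2} = {(a,2), (c,2)}
  {c} × {1, 2} = {(c,1), (c,2)}
  {a, b, c} × {2} = {(a,2), (b,2), (c,2)}
  {a, c} × {1, 2} = {(a,1), (a,2), (c,1), (c,2)}
  {a, b, c} × {1, 2} = {(a,1), (a,2), (b,1), (b,2), (c,1), (c,2)}
These 9 distinct sets form the basis B.
Close under arbitrary unions to get τ_{X×Y}; counting gives |τ_{X×Y}| = 14.


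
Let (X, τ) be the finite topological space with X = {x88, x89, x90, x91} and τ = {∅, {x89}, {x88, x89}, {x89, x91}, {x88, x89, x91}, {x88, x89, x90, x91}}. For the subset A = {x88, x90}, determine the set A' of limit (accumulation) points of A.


A' = {x90}

For each x ∈ X, list the open sets U ∈ τ with x ∈ U, then check whether U ∩ (A ∖ {x}) ≠ ∅ for every such U.
  x = x88: open {x88, x89} ∋ x has {x88, x89} ∩ (A ∖ {x88}) = ∅, so x is NOT a limit point.
  x = x89: open {x89} ∋ x has {x89} ∩ (A ∖ {x89}) = ∅, so x is NOT a limit point.
  x = x90: opens ∋ x are {x88, x89, x90, x91}; each meets A ∖ {x90}, so x IS a limit point.
  x = x91: open {x89, x91} ∋ x has {x89, x91} ∩ (A ∖ {x91}) = ∅, so x is NOT a limit point.
Collecting: A' = {x90}.


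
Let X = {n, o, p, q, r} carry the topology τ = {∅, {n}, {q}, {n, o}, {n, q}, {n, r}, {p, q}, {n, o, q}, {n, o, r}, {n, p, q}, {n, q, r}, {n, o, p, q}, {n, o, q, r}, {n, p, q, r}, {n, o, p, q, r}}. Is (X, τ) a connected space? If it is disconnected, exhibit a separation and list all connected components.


(X, τ) is disconnected; components = [{p, q}, {n, o, r}].

Find clopen sets (U ∈ τ with X ∖ U ∈ τ):
  U = ∅, X ∖ U = {n, o, p, q, r} — both open, so U is clopen.
  U = {p, q}, X ∖ U = {n, o, r} — both open, so U is clopen.
  U = {n, o, r}, X ∖ U = {p, q} — both open, so U is clopen.
  U = {n, o, p, q, r}, X ∖ U = ∅ — both open, so U is clopen.
Nontrivial clopen(s) exist: e.g. {p, q}. So (X, τ) is disconnected.
Compute connected components by grouping points that agree on all clopens:
  component: {p, q}
  component: {n, o, r}


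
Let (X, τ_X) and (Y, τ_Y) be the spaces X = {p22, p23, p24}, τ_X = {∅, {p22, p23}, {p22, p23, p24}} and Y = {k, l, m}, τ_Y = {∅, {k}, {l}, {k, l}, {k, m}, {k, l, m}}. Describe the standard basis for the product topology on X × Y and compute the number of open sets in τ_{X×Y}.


Basis B = {∅ × ∅, {p22, p23} × {k}, {p22, p23} × {l}, {p22, p23, p24} × {k}, {p22, p23, p24} × {l}, {p22, p23} × {k, l}, {p22, p23} × {k, m}, {p22, p23} × {k, l, m}, {p22, p23, p24} × {k, l}, {p22, p23, p24} × {k, m}, {p22, p23, p24} × {k, l, m}}; |τ_{X×Y}| = 18.

Enumerate products U × V with U ∈ τ_X, V ∈ τ_Y (deduplicated):
  ∅ × ∅ = {} (∅)
  {p22, p23} × {k} = {(p22,k), (p23,k)}
  {p22, p23} × {l} = {(p22,l), (p23,l)}
  {p22, p23, p24} × {k} = {(p22,k), (p23,k), (p24,k)}
  {p22, p23, p24} × {l} = {(p22,l), (p23,l), (p24,l)}
  {p22, p23} × {k, l} = {(p22,k), (p22,l), (p23,k), (p23,l)}
  {p22, p23} × {k, m} = {(p22,k), (p22,m), (p23,k), (p23,m)}
  {p22, p23} × {k, l, m} = {(p22,k), (p22,l), (p22,m), (p23,k), (p23,l), (p23,m)}
  {p22, p23, p24} × {k, l} = {(p22,k), (p22,l), (p23,k), (p23,l), (p24,k), (p24,l)}
  {p22, p23, p24} × {k, m} = {(p22,k), (p22,m), (p23,k), (p23,m), (p24,k), (p24,m)}
  {p22, p23, p24} × {k, l, m} = {(p22,k), (p22,l), (p22,m), (p23,k), (p23,l), (p23,m), (p24,k), (p24,l), (p24,m)}
These 11 distinct sets form the basis B.
Close under arbitrary unions to get τ_{X×Y}; counting gives |τ_{X×Y}| = 18.


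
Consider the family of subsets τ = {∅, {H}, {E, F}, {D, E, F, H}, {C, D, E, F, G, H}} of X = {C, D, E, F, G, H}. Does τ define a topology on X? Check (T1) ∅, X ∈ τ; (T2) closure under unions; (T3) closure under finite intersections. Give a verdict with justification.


τ is NOT a topology on X.

Axiom (T1): ∅ ∈ τ? Yes; X ∈ τ? Yes.
Axiom (T2/T3): check pairwise unions and intersections of members of τ.
Counterexample for (T2): {H} ∪ {E, F} = {E, F, H} ∉ τ. Therefore τ is NOT a topology.
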